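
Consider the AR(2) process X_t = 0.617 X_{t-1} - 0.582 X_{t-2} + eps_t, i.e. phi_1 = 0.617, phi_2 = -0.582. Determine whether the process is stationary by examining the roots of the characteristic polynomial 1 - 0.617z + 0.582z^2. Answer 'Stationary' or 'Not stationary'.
\text{Stationary}

The AR(p) characteristic polynomial is P(z) = 1 - 0.617z + 0.582z^2.
Stationarity requires all roots to lie outside the unit circle, i.e. |z| > 1 for every root.
Set 1 + (-0.617) z + (0.582) z^2 = 0, i.e. a z^2 + b z + c = 0 with a = 0.582, b = -0.617, c = 1.
Discriminant D = b^2 - 4ac = (-0.617)^2 - 4*(0.582)*1 = 0.380689 - (2.328) = -1.947311.
D < 0, so the roots are the complex-conjugate pair z = (-b +/- i sqrt(-D)) / (2a) = 0.5301 +/- 1.1988i.
For a conjugate pair |z|^2 = z * conj(z) = (product of roots) = c/a = 1/(0.582) = 1.718213, so |z| = sqrt(1.718213) = 1.3108 for both roots.
Moduli of all roots: 1.3108, 1.3108.
All moduli strictly greater than 1? Yes.
Verdict: Stationary.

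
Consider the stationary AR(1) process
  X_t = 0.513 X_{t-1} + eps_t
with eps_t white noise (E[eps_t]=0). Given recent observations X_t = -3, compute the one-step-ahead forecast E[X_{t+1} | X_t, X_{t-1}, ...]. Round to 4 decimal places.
E[X_{t+1} \mid \mathcal F_t] = -1.5390

For an AR(p) model X_t = c + sum_i phi_i X_{t-i} + eps_t, the
one-step-ahead conditional mean is
  E[X_{t+1} | X_t, ...] = c + sum_i phi_i X_{t+1-i}.
Substitute known values:
  E[X_{t+1} | ...] = (0.513) * (-3)
                   = -1.5390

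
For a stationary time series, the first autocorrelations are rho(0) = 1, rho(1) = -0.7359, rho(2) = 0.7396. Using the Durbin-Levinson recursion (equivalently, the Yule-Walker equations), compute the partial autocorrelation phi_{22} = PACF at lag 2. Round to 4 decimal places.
\phi_{22} = 0.4320

The PACF at lag k is phi_{kk}, the last component of the solution
to the Yule-Walker system G_k phi = r_k where
  (G_k)_{ij} = rho(|i - j|), (r_k)_i = rho(i), i,j = 1..k.
Equivalently, Durbin-Levinson gives phi_{kk} iteratively:
  phi_{11} = rho(1)
  phi_{kk} = [rho(k) - sum_{j=1..k-1} phi_{k-1,j} rho(k-j)]
            / [1 - sum_{j=1..k-1} phi_{k-1,j} rho(j)],
  phi_{k,j} = phi_{k-1,j} - phi_{kk} phi_{k-1,k-j},  j = 1..k-1.
Step k = 1:
  phi_11 = rho(1) = -0.7359.
Step k = 2:
  phi_22 = [rho(2) - phi_11 rho(1)] / [1 - phi_11 rho(1)] = [0.7396 - (-0.7359)(-0.7359)] / [1 - (-0.7359)(-0.7359)]
         = 0.19805119 / 0.45845119 = 0.432.
Therefore phi_{22} = 0.4320.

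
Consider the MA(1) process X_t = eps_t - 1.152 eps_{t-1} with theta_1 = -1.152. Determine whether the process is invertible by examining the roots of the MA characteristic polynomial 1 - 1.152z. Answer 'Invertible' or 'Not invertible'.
\text{Not invertible}

The MA(q) characteristic polynomial is P(z) = 1 - 1.152z.
Invertibility requires all roots to lie outside the unit circle, i.e. |z| > 1 for every root.
This is linear in z: 1 + (-1.152) z = 0  =>  z = -1/(-1.152) = 0.868056,  |z| = 0.868056.
Moduli of all roots: 0.8681.
All moduli strictly greater than 1? No.
Verdict: Not invertible.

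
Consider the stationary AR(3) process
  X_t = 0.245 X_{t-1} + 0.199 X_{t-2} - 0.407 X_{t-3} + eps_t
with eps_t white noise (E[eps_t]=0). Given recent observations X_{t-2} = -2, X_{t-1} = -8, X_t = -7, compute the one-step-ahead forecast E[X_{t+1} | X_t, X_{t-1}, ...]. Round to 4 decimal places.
E[X_{t+1} \mid \mathcal F_t] = -2.4930

For an AR(p) model X_t = c + sum_i phi_i X_{t-i} + eps_t, the
one-step-ahead conditional mean is
  E[X_{t+1} | X_t, ...] = c + sum_i phi_i X_{t+1-i}.
Substitute known values:
  E[X_{t+1} | ...] = (0.245) * (-7) + (0.199) * (-8) + (-0.407) * (-2)
                   = -2.4930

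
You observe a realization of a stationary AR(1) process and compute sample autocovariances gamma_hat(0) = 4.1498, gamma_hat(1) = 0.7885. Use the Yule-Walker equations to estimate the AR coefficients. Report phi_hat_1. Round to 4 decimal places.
\hat\phi_{1} = 0.1900

The Yule-Walker equations for an AR(p) process read, in matrix form,
  Gamma_p phi = r_p,   with   (Gamma_p)_{ij} = gamma(|i - j|),
                       (r_p)_i = gamma(i),   i,j = 1..p.
Substitute the sample gammas (Toeplitz matrix and right-hand side of size 1):
  Gamma_p = [[4.1498]]
  r_p     = [0.7885]
With p = 1 this is the single equation gamma(0) phi_1 = gamma(1):
  phi_hat_1 = gamma(1) / gamma(0) = 0.7885 / 4.1498 = 0.1900.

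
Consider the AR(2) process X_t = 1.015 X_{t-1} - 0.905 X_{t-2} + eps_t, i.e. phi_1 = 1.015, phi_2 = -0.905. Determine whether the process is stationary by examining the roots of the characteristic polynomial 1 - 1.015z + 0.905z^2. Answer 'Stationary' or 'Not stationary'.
\text{Stationary}

The AR(p) characteristic polynomial is P(z) = 1 - 1.015z + 0.905z^2.
Stationarity requires all roots to lie outside the unit circle, i.e. |z| > 1 for every root.
Set 1 + (-1.015) z + (0.905) z^2 = 0, i.e. a z^2 + b z + c = 0 with a = 0.905, b = -1.015, c = 1.
Discriminant D = b^2 - 4ac = (-1.015)^2 - 4*(0.905)*1 = 1.030225 - (3.62) = -2.589775.
D < 0, so the roots are the complex-conjugate pair z = (-b +/- i sqrt(-D)) / (2a) = 0.5608 +/- 0.8891i.
For a conjugate pair |z|^2 = z * conj(z) = (product of roots) = c/a = 1/(0.905) = 1.104972, so |z| = sqrt(1.104972) = 1.0512 for both roots.
Moduli of all roots: 1.0512, 1.0512.
All moduli strictly greater than 1? Yes.
Verdict: Stationary.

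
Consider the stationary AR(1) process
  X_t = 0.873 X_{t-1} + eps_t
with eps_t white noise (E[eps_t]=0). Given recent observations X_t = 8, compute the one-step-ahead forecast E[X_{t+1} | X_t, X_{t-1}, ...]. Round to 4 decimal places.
E[X_{t+1} \mid \mathcal F_t] = 6.9840

For an AR(p) model X_t = c + sum_i phi_i X_{t-i} + eps_t, the
one-step-ahead conditional mean is
  E[X_{t+1} | X_t, ...] = c + sum_i phi_i X_{t+1-i}.
Substitute known values:
  E[X_{t+1} | ...] = (0.873) * (8)
                   = 6.9840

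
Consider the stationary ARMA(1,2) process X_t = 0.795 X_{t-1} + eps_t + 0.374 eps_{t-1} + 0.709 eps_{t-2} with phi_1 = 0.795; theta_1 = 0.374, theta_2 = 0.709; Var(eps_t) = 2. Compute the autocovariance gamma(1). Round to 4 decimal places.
\gamma(1) = 17.7668

Multiply the model equation by X_{t-k} and take expectations. With theta_0 = psi_0 = 1 and psi_j the MA(infinity) weights, this gives
  gamma(k) - sum_i phi_i gamma(k-i) = c_k,
  c_k = sigma^2 * sum_{j=k..q} theta_j psi_{j-k}   (c_k = 0 for k > q),
using gamma(-m) = gamma(m).
psi-weights needed (psi_j = theta_j + sum_i phi_i psi_{j-i}):
  psi_1 = theta_1 + phi_1 = 0.374 + (0.795) = 1.169
  psi_2 = theta_2 + phi_1 psi_1 = 0.709 + (0.795)(1.169) = 1.638355
Right-hand sides:
  c_0 = sigma^2 (1 + theta_1 psi_1 + theta_2 psi_2) = 2 * (1 + (0.374)(1.169) + (0.709)(1.638355)) = 2 * 2.5988 = 5.197599
  c_1 = sigma^2 (theta_1 + theta_2 psi_1) = 2 * (0.374 + (0.709)(1.169)) = 2.405642
  c_2 = sigma^2 theta_2 = 2 * (0.709) = 1.418
Equations for k = 0 and k = 1 (AR order 1):
  gamma(0) = phi_1 gamma(1) + c_0
  gamma(1) = phi_1 gamma(0) + c_1
Substituting the second into the first: gamma(0) (1 - phi_1^2) = c_0 + phi_1 c_1, so
  gamma(0) = (c_0 + phi_1 c_1) / (1 - phi_1^2) = (5.197599 + (0.795)(2.405642)) / (1 - (0.795)^2) = 7.110085 / 0.367975 = 19.322195.
  gamma(1) = phi_1 gamma(0) + c_1 = (0.795)(19.322195) + (2.405642) = 17.766787.
Therefore gamma(1) = 17.7668 (to 4 decimal places).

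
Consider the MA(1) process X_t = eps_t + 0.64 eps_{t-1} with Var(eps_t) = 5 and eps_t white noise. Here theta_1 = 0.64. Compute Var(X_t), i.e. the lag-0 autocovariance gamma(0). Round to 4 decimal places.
\gamma(0) = 7.0480

For an MA(q) process X_t = eps_t + sum_i theta_i eps_{t-i} with
Var(eps_t) = sigma^2, the variance is
  gamma(0) = sigma^2 * (1 + sum_i theta_i^2).
  sum_i theta_i^2 = (0.64)^2 = 0.4096.
  gamma(0) = 5 * (1 + 0.4096) = 5 * 1.4096 = 7.048, which rounds to 7.0480.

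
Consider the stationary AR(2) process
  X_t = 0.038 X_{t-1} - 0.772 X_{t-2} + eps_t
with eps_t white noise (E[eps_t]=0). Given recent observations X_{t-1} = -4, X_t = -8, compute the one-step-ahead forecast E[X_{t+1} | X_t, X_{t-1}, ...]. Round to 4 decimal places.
E[X_{t+1} \mid \mathcal F_t] = 2.7840

For an AR(p) model X_t = c + sum_i phi_i X_{t-i} + eps_t, the
one-step-ahead conditional mean is
  E[X_{t+1} | X_t, ...] = c + sum_i phi_i X_{t+1-i}.
Substitute known values:
  E[X_{t+1} | ...] = (0.038) * (-8) + (-0.772) * (-4)
                   = 2.7840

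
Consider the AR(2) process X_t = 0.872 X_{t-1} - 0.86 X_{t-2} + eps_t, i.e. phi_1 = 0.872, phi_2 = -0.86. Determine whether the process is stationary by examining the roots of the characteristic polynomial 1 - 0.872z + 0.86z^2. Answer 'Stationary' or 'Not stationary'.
\text{Stationary}

The AR(p) characteristic polynomial is P(z) = 1 - 0.872z + 0.86z^2.
Stationarity requires all roots to lie outside the unit circle, i.e. |z| > 1 for every root.
Set 1 + (-0.872) z + (0.86) z^2 = 0, i.e. a z^2 + b z + c = 0 with a = 0.86, b = -0.872, c = 1.
Discriminant D = b^2 - 4ac = (-0.872)^2 - 4*(0.86)*1 = 0.760384 - (3.44) = -2.679616.
D < 0, so the roots are the complex-conjugate pair z = (-b +/- i sqrt(-D)) / (2a) = 0.507 +/- 0.9517i.
For a conjugate pair |z|^2 = z * conj(z) = (product of roots) = c/a = 1/(0.86) = 1.162791, so |z| = sqrt(1.162791) = 1.0783 for both roots.
Moduli of all roots: 1.0783, 1.0783.
All moduli strictly greater than 1? Yes.
Verdict: Stationary.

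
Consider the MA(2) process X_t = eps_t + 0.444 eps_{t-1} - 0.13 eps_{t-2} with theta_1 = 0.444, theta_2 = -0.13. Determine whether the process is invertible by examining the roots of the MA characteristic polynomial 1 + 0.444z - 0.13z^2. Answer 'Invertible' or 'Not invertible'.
\text{Invertible}

The MA(q) characteristic polynomial is P(z) = 1 + 0.444z - 0.13z^2.
Invertibility requires all roots to lie outside the unit circle, i.e. |z| > 1 for every root.
Set 1 + (0.444) z + (-0.13) z^2 = 0, i.e. a z^2 + b z + c = 0 with a = -0.13, b = 0.444, c = 1.
Discriminant D = b^2 - 4ac = (0.444)^2 - 4*(-0.13)*1 = 0.197136 - (-0.52) = 0.717136.
D >= 0, so the roots are real: z = (-b +/- sqrt(D)) / (2a) = (-0.444 +/- 0.846839) / (-0.26).
  z_1 = (-0.444 + 0.846839) / (-0.26) = -1.5494,   |z_1| = 1.5494.
  z_2 = (-0.444 - 0.846839) / (-0.26) = 4.9648,   |z_2| = 4.9648.
Moduli of all roots: 1.5494, 4.9648.
All moduli strictly greater than 1? Yes.
Verdict: Invertible.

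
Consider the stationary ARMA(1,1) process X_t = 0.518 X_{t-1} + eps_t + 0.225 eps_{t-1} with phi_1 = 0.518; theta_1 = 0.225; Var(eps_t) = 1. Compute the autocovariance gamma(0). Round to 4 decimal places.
\gamma(0) = 1.7545

Multiply the model equation by X_{t-k} and take expectations. With theta_0 = psi_0 = 1 and psi_j the MA(infinity) weights, this gives
  gamma(k) - sum_i phi_i gamma(k-i) = c_k,
  c_k = sigma^2 * sum_{j=k..q} theta_j psi_{j-k}   (c_k = 0 for k > q),
using gamma(-m) = gamma(m).
psi-weights needed (psi_j = theta_j + sum_i phi_i psi_{j-i}):
  psi_1 = theta_1 + phi_1 = 0.225 + (0.518) = 0.743
Right-hand sides:
  c_0 = sigma^2 (1 + theta_1 psi_1) = 1 * (1 + (0.225)(0.743)) = 1 * 1.167175 = 1.167175
  c_1 = sigma^2 theta_1 = 1 * (0.225) = 0.225
  c_2 = 0
Equations for k = 0 and k = 1 (AR order 1):
  gamma(0) = phi_1 gamma(1) + c_0
  gamma(1) = phi_1 gamma(0) + c_1
Substituting the second into the first: gamma(0) (1 - phi_1^2) = c_0 + phi_1 c_1, so
  gamma(0) = (c_0 + phi_1 c_1) / (1 - phi_1^2) = (1.167175 + (0.518)(0.225)) / (1 - (0.518)^2) = 1.283725 / 0.731676 = 1.754499.
Therefore gamma(0) = 1.7545 (to 4 decimal places).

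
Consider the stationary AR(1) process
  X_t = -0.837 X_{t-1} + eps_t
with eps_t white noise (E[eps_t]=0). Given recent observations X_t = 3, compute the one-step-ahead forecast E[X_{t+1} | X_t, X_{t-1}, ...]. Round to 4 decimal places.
E[X_{t+1} \mid \mathcal F_t] = -2.5110

For an AR(p) model X_t = c + sum_i phi_i X_{t-i} + eps_t, the
one-step-ahead conditional mean is
  E[X_{t+1} | X_t, ...] = c + sum_i phi_i X_{t+1-i}.
Substitute known values:
  E[X_{t+1} | ...] = (-0.837) * (3)
                   = -2.5110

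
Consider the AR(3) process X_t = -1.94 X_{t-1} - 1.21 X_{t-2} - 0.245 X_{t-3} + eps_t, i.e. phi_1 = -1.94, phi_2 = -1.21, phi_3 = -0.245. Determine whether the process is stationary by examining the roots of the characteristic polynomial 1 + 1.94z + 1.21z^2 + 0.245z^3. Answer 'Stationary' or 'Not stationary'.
\text{Stationary}

The AR(p) characteristic polynomial is P(z) = 1 + 1.94z + 1.21z^2 + 0.245z^3.
Stationarity requires all roots to lie outside the unit circle, i.e. |z| > 1 for every root.
Degree 3: look for a simple real root z0 first, then factor out (1 - z/z0) and solve the remaining quadratic.
Testing z0 = -2: P(-2) = 1 + (1.94)(-2) + (1.21)(-2)^2 + (0.245)(-2)^3
  = 1 + (-3.88) + (4.84) + (-1.96) = 0.  So z_0 = -2 is a root, |z_0| = 2.
Divide out the factor (1 + 0.5 z) = (1 - z/z0) (since 1/z0 = -0.5):
  P(z) = (1 + 0.5 z)(1 + (1.44) z + (0.49) z^2)
  [check: z-coef 1.44 - (-0.5) = 1.94; z^2-coef 0.49 - (-0.5)(1.44) = 1.21; z^3-coef -(-0.5)(0.49) = 0.245.]
Remaining roots from the quadratic factor 1 + (1.44) z + (0.49) z^2:
  Set 1 + (1.44) z + (0.49) z^2 = 0, i.e. a z^2 + b z + c = 0 with a = 0.49, b = 1.44, c = 1.
  Discriminant D = b^2 - 4ac = (1.44)^2 - 4*(0.49)*1 = 2.0736 - (1.96) = 0.1136.
  D >= 0, so the roots are real: z = (-b +/- sqrt(D)) / (2a) = (-1.44 +/- 0.337046) / (0.98).
    z_1 = (-1.44 + 0.337046) / (0.98) = -1.1255,   |z_1| = 1.1255.
    z_2 = (-1.44 - 0.337046) / (0.98) = -1.8133,   |z_2| = 1.8133.
Moduli of all roots: 2.0000, 1.1255, 1.8133.
All moduli strictly greater than 1? Yes.
Verdict: Stationary.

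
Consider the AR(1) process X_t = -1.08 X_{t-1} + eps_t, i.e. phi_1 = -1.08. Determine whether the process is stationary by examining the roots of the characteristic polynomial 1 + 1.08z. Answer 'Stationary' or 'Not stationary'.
\text{Not stationary}

The AR(p) characteristic polynomial is P(z) = 1 + 1.08z.
Stationarity requires all roots to lie outside the unit circle, i.e. |z| > 1 for every root.
This is linear in z: 1 + (1.08) z = 0  =>  z = -1/(1.08) = -0.925926,  |z| = 0.925926.
Moduli of all roots: 0.9259.
All moduli strictly greater than 1? No.
Verdict: Not stationary.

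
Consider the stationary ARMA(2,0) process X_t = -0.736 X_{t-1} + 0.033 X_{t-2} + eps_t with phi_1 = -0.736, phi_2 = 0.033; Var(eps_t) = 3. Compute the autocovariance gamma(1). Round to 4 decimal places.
\gamma(1) = -5.4334

Multiply the model equation by X_{t-k} and take expectations. With theta_0 = psi_0 = 1 and psi_j the MA(infinity) weights, this gives
  gamma(k) - sum_i phi_i gamma(k-i) = c_k,
  c_k = sigma^2 * sum_{j=k..q} theta_j psi_{j-k}   (c_k = 0 for k > q),
using gamma(-m) = gamma(m).
Pure AR (q = 0): c_0 = sigma^2 = 3, c_k = 0 for k >= 1.
Equations for k = 0, 1, 2 (AR order 2, c_2 = 0):
  (E0) gamma(0) = phi_1 gamma(1) + phi_2 gamma(2) + c_0
  (E1) gamma(1) = phi_1 gamma(0) + phi_2 gamma(1) + c_1
  (E2) gamma(2) = phi_1 gamma(1) + phi_2 gamma(0)
From (E1): gamma(1) = A gamma(0) + B with
  A = phi_1 / (1 - phi_2) = -0.736 / 0.967 = -0.761117,   B = c_1 / (1 - phi_2) = 0 / 0.967 = 0.
Insert (E2) into (E0): gamma(0) (1 - phi_2^2) = phi_1 (1 + phi_2) gamma(1) + c_0.
  phi_1 (1 + phi_2) = (-0.736)(1.033) = -0.760288,   1 - phi_2^2 = 0.998911.
Replace gamma(1) by A gamma(0) + B and collect gamma(0):
  gamma(0) [0.998911 - (-0.760288)(-0.761117)] = c_0 = 3
  gamma(0) * 0.420243 = 3
  gamma(0) = 3 / 0.420243 = 7.138727.
  gamma(1) = A gamma(0) = (-0.761117)(7.138727) = -5.433406.
Therefore gamma(1) = -5.4334 (to 4 decimal places).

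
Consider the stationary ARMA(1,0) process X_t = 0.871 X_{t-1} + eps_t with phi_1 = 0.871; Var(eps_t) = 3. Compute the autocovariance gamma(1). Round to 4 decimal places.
\gamma(1) = 10.8262

Multiply the model equation by X_{t-k} and take expectations. With theta_0 = psi_0 = 1 and psi_j the MA(infinity) weights, this gives
  gamma(k) - sum_i phi_i gamma(k-i) = c_k,
  c_k = sigma^2 * sum_{j=k..q} theta_j psi_{j-k}   (c_k = 0 for k > q),
using gamma(-m) = gamma(m).
Pure AR (q = 0): c_0 = sigma^2 = 3, c_k = 0 for k >= 1.
Equations for k = 0 and k = 1 (AR order 1):
  gamma(0) = phi_1 gamma(1) + c_0
  gamma(1) = phi_1 gamma(0) + c_1
Substituting the second into the first: gamma(0) (1 - phi_1^2) = c_0 + phi_1 c_1, so
  gamma(0) = c_0 / (1 - phi_1^2) = 3 / (1 - (0.871)^2) = 3 / 0.241359 = 12.429617.
  gamma(1) = phi_1 gamma(0) = (0.871)(12.429617) = 10.826197.
Therefore gamma(1) = 10.8262 (to 4 decimal places).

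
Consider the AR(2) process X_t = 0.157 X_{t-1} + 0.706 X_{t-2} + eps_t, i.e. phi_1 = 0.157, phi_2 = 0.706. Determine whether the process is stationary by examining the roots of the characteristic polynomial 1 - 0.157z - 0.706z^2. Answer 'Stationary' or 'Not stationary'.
\text{Stationary}

The AR(p) characteristic polynomial is P(z) = 1 - 0.157z - 0.706z^2.
Stationarity requires all roots to lie outside the unit circle, i.e. |z| > 1 for every root.
Set 1 + (-0.157) z + (-0.706) z^2 = 0, i.e. a z^2 + b z + c = 0 with a = -0.706, b = -0.157, c = 1.
Discriminant D = b^2 - 4ac = (-0.157)^2 - 4*(-0.706)*1 = 0.024649 - (-2.824) = 2.848649.
D >= 0, so the roots are real: z = (-b +/- sqrt(D)) / (2a) = (0.157 +/- 1.687794) / (-1.412).
  z_1 = (0.157 + 1.687794) / (-1.412) = -1.3065,   |z_1| = 1.3065.
  z_2 = (0.157 - 1.687794) / (-1.412) = 1.0841,   |z_2| = 1.0841.
Moduli of all roots: 1.3065, 1.0841.
All moduli strictly greater than 1? Yes.
Verdict: Stationary.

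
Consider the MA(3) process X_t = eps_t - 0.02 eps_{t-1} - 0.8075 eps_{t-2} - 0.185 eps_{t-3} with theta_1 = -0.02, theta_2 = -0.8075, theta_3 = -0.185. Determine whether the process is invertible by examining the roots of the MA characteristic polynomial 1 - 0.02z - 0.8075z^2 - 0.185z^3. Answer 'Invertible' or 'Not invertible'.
\text{Not invertible}

The MA(q) characteristic polynomial is P(z) = 1 - 0.02z - 0.8075z^2 - 0.185z^3.
Invertibility requires all roots to lie outside the unit circle, i.e. |z| > 1 for every root.
Degree 3: look for a simple real root z0 first, then factor out (1 - z/z0) and solve the remaining quadratic.
Testing z0 = -4: P(-4) = 1 + (-0.02)(-4) + (-0.8075)(-4)^2 + (-0.185)(-4)^3
  = 1 + (0.08) + (-12.92) + (11.84) = 0.  So z_0 = -4 is a root, |z_0| = 4.
Divide out the factor (1 + 0.25 z) = (1 - z/z0) (since 1/z0 = -0.25):
  P(z) = (1 + 0.25 z)(1 + (-0.27) z + (-0.74) z^2)
  [check: z-coef -0.27 - (-0.25) = -0.02; z^2-coef -0.74 - (-0.25)(-0.27) = -0.8075; z^3-coef -(-0.25)(-0.74) = -0.185.]
Remaining roots from the quadratic factor 1 + (-0.27) z + (-0.74) z^2:
  Set 1 + (-0.27) z + (-0.74) z^2 = 0, i.e. a z^2 + b z + c = 0 with a = -0.74, b = -0.27, c = 1.
  Discriminant D = b^2 - 4ac = (-0.27)^2 - 4*(-0.74)*1 = 0.0729 - (-2.96) = 3.0329.
  D >= 0, so the roots are real: z = (-b +/- sqrt(D)) / (2a) = (0.27 +/- 1.741522) / (-1.48).
    z_1 = (0.27 + 1.741522) / (-1.48) = -1.3591,   |z_1| = 1.3591.
    z_2 = (0.27 - 1.741522) / (-1.48) = 0.9943,   |z_2| = 0.9943.
Moduli of all roots: 4.0000, 1.3591, 0.9943.
All moduli strictly greater than 1? No.
Verdict: Not invertible.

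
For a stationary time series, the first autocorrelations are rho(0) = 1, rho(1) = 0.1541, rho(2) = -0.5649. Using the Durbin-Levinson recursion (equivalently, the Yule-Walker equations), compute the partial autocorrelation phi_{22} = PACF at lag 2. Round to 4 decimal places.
\phi_{22} = -0.6030

The PACF at lag k is phi_{kk}, the last component of the solution
to the Yule-Walker system G_k phi = r_k where
  (G_k)_{ij} = rho(|i - j|), (r_k)_i = rho(i), i,j = 1..k.
Equivalently, Durbin-Levinson gives phi_{kk} iteratively:
  phi_{11} = rho(1)
  phi_{kk} = [rho(k) - sum_{j=1..k-1} phi_{k-1,j} rho(k-j)]
            / [1 - sum_{j=1..k-1} phi_{k-1,j} rho(j)],
  phi_{k,j} = phi_{k-1,j} - phi_{kk} phi_{k-1,k-j},  j = 1..k-1.
Step k = 1:
  phi_11 = rho(1) = 0.1541.
Step k = 2:
  phi_22 = [rho(2) - phi_11 rho(1)] / [1 - phi_11 rho(1)] = [-0.5649 - (0.1541)(0.1541)] / [1 - (0.1541)(0.1541)]
         = -0.58864681 / 0.97625319 = -0.603.
Therefore phi_{22} = -0.6030.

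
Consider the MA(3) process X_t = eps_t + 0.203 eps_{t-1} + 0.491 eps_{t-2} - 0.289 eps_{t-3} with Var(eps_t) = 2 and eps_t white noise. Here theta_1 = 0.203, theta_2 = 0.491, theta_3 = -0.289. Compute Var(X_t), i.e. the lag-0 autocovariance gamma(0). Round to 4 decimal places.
\gamma(0) = 2.7316

For an MA(q) process X_t = eps_t + sum_i theta_i eps_{t-i} with
Var(eps_t) = sigma^2, the variance is
  gamma(0) = sigma^2 * (1 + sum_i theta_i^2).
  sum_i theta_i^2 = (0.203)^2 + (0.491)^2 + (-0.289)^2 = 0.041209 + 0.241081 + 0.083521 = 0.365811.
  gamma(0) = 2 * (1 + 0.365811) = 2 * 1.365811 = 2.731622, which rounds to 2.7316.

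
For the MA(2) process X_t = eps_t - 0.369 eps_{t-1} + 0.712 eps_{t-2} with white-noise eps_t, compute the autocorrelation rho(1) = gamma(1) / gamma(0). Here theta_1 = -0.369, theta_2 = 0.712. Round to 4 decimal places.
\rho(1) = -0.3845

For an MA(q) process with theta_0 = 1, the autocovariance is
  gamma(k) = sigma^2 * sum_{i=0..q-k} theta_i * theta_{i+k},
and rho(k) = gamma(k) / gamma(0). Sigma^2 cancels.
  numerator   = (1)*(-0.369) + (-0.369)*(0.712) = -0.631728.
  denominator = (1)^2 + (-0.369)^2 + (0.712)^2 = 1.643105.
  rho(1) = -0.631728 / 1.643105 = -0.3845.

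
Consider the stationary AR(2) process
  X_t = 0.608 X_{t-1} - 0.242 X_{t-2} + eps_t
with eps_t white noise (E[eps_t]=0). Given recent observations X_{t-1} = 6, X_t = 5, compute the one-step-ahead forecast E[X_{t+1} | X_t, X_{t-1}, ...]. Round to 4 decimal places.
E[X_{t+1} \mid \mathcal F_t] = 1.5880

For an AR(p) model X_t = c + sum_i phi_i X_{t-i} + eps_t, the
one-step-ahead conditional mean is
  E[X_{t+1} | X_t, ...] = c + sum_i phi_i X_{t+1-i}.
Substitute known values:
  E[X_{t+1} | ...] = (0.608) * (5) + (-0.242) * (6)
                   = 1.5880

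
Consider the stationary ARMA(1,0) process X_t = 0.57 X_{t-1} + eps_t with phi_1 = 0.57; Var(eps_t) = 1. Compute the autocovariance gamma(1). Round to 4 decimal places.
\gamma(1) = 0.8443

Multiply the model equation by X_{t-k} and take expectations. With theta_0 = psi_0 = 1 and psi_j the MA(infinity) weights, this gives
  gamma(k) - sum_i phi_i gamma(k-i) = c_k,
  c_k = sigma^2 * sum_{j=k..q} theta_j psi_{j-k}   (c_k = 0 for k > q),
using gamma(-m) = gamma(m).
Pure AR (q = 0): c_0 = sigma^2 = 1, c_k = 0 for k >= 1.
Equations for k = 0 and k = 1 (AR order 1):
  gamma(0) = phi_1 gamma(1) + c_0
  gamma(1) = phi_1 gamma(0) + c_1
Substituting the second into the first: gamma(0) (1 - phi_1^2) = c_0 + phi_1 c_1, so
  gamma(0) = c_0 / (1 - phi_1^2) = 1 / (1 - (0.57)^2) = 1 / 0.6751 = 1.481262.
  gamma(1) = phi_1 gamma(0) = (0.57)(1.481262) = 0.844319.
Therefore gamma(1) = 0.8443 (to 4 decimal places).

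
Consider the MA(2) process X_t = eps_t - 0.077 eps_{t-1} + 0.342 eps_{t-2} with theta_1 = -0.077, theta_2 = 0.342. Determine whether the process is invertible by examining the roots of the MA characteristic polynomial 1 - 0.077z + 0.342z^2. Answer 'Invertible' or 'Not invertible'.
\text{Invertible}

The MA(q) characteristic polynomial is P(z) = 1 - 0.077z + 0.342z^2.
Invertibility requires all roots to lie outside the unit circle, i.e. |z| > 1 for every root.
Set 1 + (-0.077) z + (0.342) z^2 = 0, i.e. a z^2 + b z + c = 0 with a = 0.342, b = -0.077, c = 1.
Discriminant D = b^2 - 4ac = (-0.077)^2 - 4*(0.342)*1 = 0.005929 - (1.368) = -1.362071.
D < 0, so the roots are the complex-conjugate pair z = (-b +/- i sqrt(-D)) / (2a) = 0.1126 +/- 1.7063i.
For a conjugate pair |z|^2 = z * conj(z) = (product of roots) = c/a = 1/(0.342) = 2.923977, so |z| = sqrt(2.923977) = 1.71 for both roots.
Moduli of all roots: 1.7100, 1.7100.
All moduli strictly greater than 1? Yes.
Verdict: Invertible.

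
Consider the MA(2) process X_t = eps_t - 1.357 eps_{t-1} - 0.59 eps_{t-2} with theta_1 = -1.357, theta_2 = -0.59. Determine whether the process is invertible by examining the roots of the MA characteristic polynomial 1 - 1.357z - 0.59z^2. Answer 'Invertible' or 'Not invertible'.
\text{Not invertible}

The MA(q) characteristic polynomial is P(z) = 1 - 1.357z - 0.59z^2.
Invertibility requires all roots to lie outside the unit circle, i.e. |z| > 1 for every root.
Set 1 + (-1.357) z + (-0.59) z^2 = 0, i.e. a z^2 + b z + c = 0 with a = -0.59, b = -1.357, c = 1.
Discriminant D = b^2 - 4ac = (-1.357)^2 - 4*(-0.59)*1 = 1.841449 - (-2.36) = 4.201449.
D >= 0, so the roots are real: z = (-b +/- sqrt(D)) / (2a) = (1.357 +/- 2.049744) / (-1.18).
  z_1 = (1.357 + 2.049744) / (-1.18) = -2.8871,   |z_1| = 2.8871.
  z_2 = (1.357 - 2.049744) / (-1.18) = 0.5871,   |z_2| = 0.5871.
Moduli of all roots: 2.8871, 0.5871.
All moduli strictly greater than 1? No.
Verdict: Not invertible.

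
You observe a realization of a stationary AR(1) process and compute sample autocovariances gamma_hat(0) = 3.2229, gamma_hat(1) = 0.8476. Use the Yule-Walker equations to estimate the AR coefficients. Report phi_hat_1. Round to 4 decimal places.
\hat\phi_{1} = 0.2630

The Yule-Walker equations for an AR(p) process read, in matrix form,
  Gamma_p phi = r_p,   with   (Gamma_p)_{ij} = gamma(|i - j|),
                       (r_p)_i = gamma(i),   i,j = 1..p.
Substitute the sample gammas (Toeplitz matrix and right-hand side of size 1):
  Gamma_p = [[3.2229]]
  r_p     = [0.8476]
With p = 1 this is the single equation gamma(0) phi_1 = gamma(1):
  phi_hat_1 = gamma(1) / gamma(0) = 0.8476 / 3.2229 = 0.2630.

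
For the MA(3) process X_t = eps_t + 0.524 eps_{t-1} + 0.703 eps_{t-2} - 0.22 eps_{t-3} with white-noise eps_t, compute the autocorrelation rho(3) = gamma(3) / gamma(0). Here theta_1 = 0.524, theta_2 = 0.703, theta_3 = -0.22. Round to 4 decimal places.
\rho(3) = -0.1211

For an MA(q) process with theta_0 = 1, the autocovariance is
  gamma(k) = sigma^2 * sum_{i=0..q-k} theta_i * theta_{i+k},
and rho(k) = gamma(k) / gamma(0). Sigma^2 cancels.
  numerator   = (1)*(-0.22) = -0.22.
  denominator = (1)^2 + (0.524)^2 + (0.703)^2 + (-0.22)^2 = 1.817185.
  rho(3) = -0.22 / 1.817185 = -0.1211.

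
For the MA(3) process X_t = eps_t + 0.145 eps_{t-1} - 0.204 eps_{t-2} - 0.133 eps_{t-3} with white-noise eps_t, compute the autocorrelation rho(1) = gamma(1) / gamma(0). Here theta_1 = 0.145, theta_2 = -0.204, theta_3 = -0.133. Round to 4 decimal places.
\rho(1) = 0.1320

For an MA(q) process with theta_0 = 1, the autocovariance is
  gamma(k) = sigma^2 * sum_{i=0..q-k} theta_i * theta_{i+k},
and rho(k) = gamma(k) / gamma(0). Sigma^2 cancels.
  numerator   = (1)*(0.145) + (0.145)*(-0.204) + (-0.204)*(-0.133) = 0.142552.
  denominator = (1)^2 + (0.145)^2 + (-0.204)^2 + (-0.133)^2 = 1.08033.
  rho(1) = 0.142552 / 1.08033 = 0.1320.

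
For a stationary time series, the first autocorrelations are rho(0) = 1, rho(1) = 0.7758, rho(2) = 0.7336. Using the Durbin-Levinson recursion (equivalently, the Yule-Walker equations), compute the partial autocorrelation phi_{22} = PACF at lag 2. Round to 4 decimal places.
\phi_{22} = 0.3309

The PACF at lag k is phi_{kk}, the last component of the solution
to the Yule-Walker system G_k phi = r_k where
  (G_k)_{ij} = rho(|i - j|), (r_k)_i = rho(i), i,j = 1..k.
Equivalently, Durbin-Levinson gives phi_{kk} iteratively:
  phi_{11} = rho(1)
  phi_{kk} = [rho(k) - sum_{j=1..k-1} phi_{k-1,j} rho(k-j)]
            / [1 - sum_{j=1..k-1} phi_{k-1,j} rho(j)],
  phi_{k,j} = phi_{k-1,j} - phi_{kk} phi_{k-1,k-j},  j = 1..k-1.
Step k = 1:
  phi_11 = rho(1) = 0.7758.
Step k = 2:
  phi_22 = [rho(2) - phi_11 rho(1)] / [1 - phi_11 rho(1)] = [0.7336 - (0.7758)(0.7758)] / [1 - (0.7758)(0.7758)]
         = 0.13173436 / 0.39813436 = 0.3309.
Therefore phi_{22} = 0.3309.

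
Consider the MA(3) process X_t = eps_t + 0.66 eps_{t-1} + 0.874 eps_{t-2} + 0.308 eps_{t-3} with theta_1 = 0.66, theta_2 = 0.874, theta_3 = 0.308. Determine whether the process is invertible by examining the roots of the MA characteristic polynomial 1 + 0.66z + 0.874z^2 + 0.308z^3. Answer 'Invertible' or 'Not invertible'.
\text{Invertible}

The MA(q) characteristic polynomial is P(z) = 1 + 0.66z + 0.874z^2 + 0.308z^3.
Invertibility requires all roots to lie outside the unit circle, i.e. |z| > 1 for every root.
Degree 3: look for a simple real root z0 first, then factor out (1 - z/z0) and solve the remaining quadratic.
Testing z0 = -2.5: P(-2.5) = 1 + (0.66)(-2.5) + (0.874)(-2.5)^2 + (0.308)(-2.5)^3
  = 1 + (-1.65) + (5.4625) + (-4.8125) = 0.  So z_0 = -2.5 is a root, |z_0| = 2.5.
Divide out the factor (1 + 0.4 z) = (1 - z/z0) (since 1/z0 = -0.4):
  P(z) = (1 + 0.4 z)(1 + (0.26) z + (0.77) z^2)
  [check: z-coef 0.26 - (-0.4) = 0.66; z^2-coef 0.77 - (-0.4)(0.26) = 0.874; z^3-coef -(-0.4)(0.77) = 0.308.]
Remaining roots from the quadratic factor 1 + (0.26) z + (0.77) z^2:
  Set 1 + (0.26) z + (0.77) z^2 = 0, i.e. a z^2 + b z + c = 0 with a = 0.77, b = 0.26, c = 1.
  Discriminant D = b^2 - 4ac = (0.26)^2 - 4*(0.77)*1 = 0.0676 - (3.08) = -3.0124.
  D < 0, so the roots are the complex-conjugate pair z = (-b +/- i sqrt(-D)) / (2a) = -0.1688 +/- 1.127i.
  For a conjugate pair |z|^2 = z * conj(z) = (product of roots) = c/a = 1/(0.77) = 1.298701, so |z| = sqrt(1.298701) = 1.1396 for both roots.
Moduli of all roots: 2.5000, 1.1396, 1.1396.
All moduli strictly greater than 1? Yes.
Verdict: Invertible.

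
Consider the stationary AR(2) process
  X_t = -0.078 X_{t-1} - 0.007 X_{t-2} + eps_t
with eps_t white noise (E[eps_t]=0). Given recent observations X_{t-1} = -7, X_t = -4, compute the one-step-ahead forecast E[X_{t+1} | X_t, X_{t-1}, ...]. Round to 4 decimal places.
E[X_{t+1} \mid \mathcal F_t] = 0.3610

For an AR(p) model X_t = c + sum_i phi_i X_{t-i} + eps_t, the
one-step-ahead conditional mean is
  E[X_{t+1} | X_t, ...] = c + sum_i phi_i X_{t+1-i}.
Substitute known values:
  E[X_{t+1} | ...] = (-0.078) * (-4) + (-0.007) * (-7)
                   = 0.3610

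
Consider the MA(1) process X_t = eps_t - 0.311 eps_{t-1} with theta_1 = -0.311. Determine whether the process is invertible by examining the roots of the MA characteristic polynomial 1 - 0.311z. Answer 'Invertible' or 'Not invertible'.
\text{Invertible}

The MA(q) characteristic polynomial is P(z) = 1 - 0.311z.
Invertibility requires all roots to lie outside the unit circle, i.e. |z| > 1 for every root.
This is linear in z: 1 + (-0.311) z = 0  =>  z = -1/(-0.311) = 3.215434,  |z| = 3.215434.
Moduli of all roots: 3.2154.
All moduli strictly greater than 1? Yes.
Verdict: Invertible.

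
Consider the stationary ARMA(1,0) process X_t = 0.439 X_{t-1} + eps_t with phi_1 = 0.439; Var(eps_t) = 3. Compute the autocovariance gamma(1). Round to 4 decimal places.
\gamma(1) = 1.6314

Multiply the model equation by X_{t-k} and take expectations. With theta_0 = psi_0 = 1 and psi_j the MA(infinity) weights, this gives
  gamma(k) - sum_i phi_i gamma(k-i) = c_k,
  c_k = sigma^2 * sum_{j=k..q} theta_j psi_{j-k}   (c_k = 0 for k > q),
using gamma(-m) = gamma(m).
Pure AR (q = 0): c_0 = sigma^2 = 3, c_k = 0 for k >= 1.
Equations for k = 0 and k = 1 (AR order 1):
  gamma(0) = phi_1 gamma(1) + c_0
  gamma(1) = phi_1 gamma(0) + c_1
Substituting the second into the first: gamma(0) (1 - phi_1^2) = c_0 + phi_1 c_1, so
  gamma(0) = c_0 / (1 - phi_1^2) = 3 / (1 - (0.439)^2) = 3 / 0.807279 = 3.716187.
  gamma(1) = phi_1 gamma(0) = (0.439)(3.716187) = 1.631406.
Therefore gamma(1) = 1.6314 (to 4 decimal places).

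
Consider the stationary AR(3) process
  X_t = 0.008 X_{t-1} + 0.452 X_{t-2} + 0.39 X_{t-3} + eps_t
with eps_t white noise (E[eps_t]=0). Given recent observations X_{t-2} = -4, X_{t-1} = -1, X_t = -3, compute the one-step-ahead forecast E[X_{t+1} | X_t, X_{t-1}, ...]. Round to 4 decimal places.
E[X_{t+1} \mid \mathcal F_t] = -2.0360

For an AR(p) model X_t = c + sum_i phi_i X_{t-i} + eps_t, the
one-step-ahead conditional mean is
  E[X_{t+1} | X_t, ...] = c + sum_i phi_i X_{t+1-i}.
Substitute known values:
  E[X_{t+1} | ...] = (0.008) * (-3) + (0.452) * (-1) + (0.39) * (-4)
                   = -2.0360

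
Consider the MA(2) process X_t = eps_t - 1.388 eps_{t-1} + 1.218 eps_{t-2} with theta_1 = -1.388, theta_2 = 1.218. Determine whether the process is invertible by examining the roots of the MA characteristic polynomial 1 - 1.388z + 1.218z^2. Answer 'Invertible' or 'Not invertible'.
\text{Not invertible}

The MA(q) characteristic polynomial is P(z) = 1 - 1.388z + 1.218z^2.
Invertibility requires all roots to lie outside the unit circle, i.e. |z| > 1 for every root.
Set 1 + (-1.388) z + (1.218) z^2 = 0, i.e. a z^2 + b z + c = 0 with a = 1.218, b = -1.388, c = 1.
Discriminant D = b^2 - 4ac = (-1.388)^2 - 4*(1.218)*1 = 1.926544 - (4.872) = -2.945456.
D < 0, so the roots are the complex-conjugate pair z = (-b +/- i sqrt(-D)) / (2a) = 0.5698 +/- 0.7045i.
For a conjugate pair |z|^2 = z * conj(z) = (product of roots) = c/a = 1/(1.218) = 0.821018, so |z| = sqrt(0.821018) = 0.9061 for both roots.
Moduli of all roots: 0.9061, 0.9061.
All moduli strictly greater than 1? No.
Verdict: Not invertible.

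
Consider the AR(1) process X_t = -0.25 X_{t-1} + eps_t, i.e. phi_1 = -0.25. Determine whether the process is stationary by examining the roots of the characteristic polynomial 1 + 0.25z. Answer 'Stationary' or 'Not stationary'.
\text{Stationary}

The AR(p) characteristic polynomial is P(z) = 1 + 0.25z.
Stationarity requires all roots to lie outside the unit circle, i.e. |z| > 1 for every root.
This is linear in z: 1 + (0.25) z = 0  =>  z = -1/(0.25) = -4,  |z| = 4.
Moduli of all roots: 4.0000.
All moduli strictly greater than 1? Yes.
Verdict: Stationary.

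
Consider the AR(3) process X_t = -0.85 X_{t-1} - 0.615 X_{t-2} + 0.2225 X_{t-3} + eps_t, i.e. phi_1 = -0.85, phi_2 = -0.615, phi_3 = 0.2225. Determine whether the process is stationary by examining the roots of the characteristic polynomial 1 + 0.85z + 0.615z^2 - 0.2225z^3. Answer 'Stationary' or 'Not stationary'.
\text{Stationary}

The AR(p) characteristic polynomial is P(z) = 1 + 0.85z + 0.615z^2 - 0.2225z^3.
Stationarity requires all roots to lie outside the unit circle, i.e. |z| > 1 for every root.
Degree 3: look for a simple real root z0 first, then factor out (1 - z/z0) and solve the remaining quadratic.
Testing z0 = 4: P(4) = 1 + (0.85)(4) + (0.615)(4)^2 + (-0.2225)(4)^3
  = 1 + (3.4) + (9.84) + (-14.24) = 0.  So z_0 = 4 is a root, |z_0| = 4.
Divide out the factor (1 - 0.25 z) = (1 - z/z0) (since 1/z0 = 0.25):
  P(z) = (1 - 0.25 z)(1 + (1.1) z + (0.89) z^2)
  [check: z-coef 1.1 - (0.25) = 0.85; z^2-coef 0.89 - (0.25)(1.1) = 0.615; z^3-coef -(0.25)(0.89) = -0.2225.]
Remaining roots from the quadratic factor 1 + (1.1) z + (0.89) z^2:
  Set 1 + (1.1) z + (0.89) z^2 = 0, i.e. a z^2 + b z + c = 0 with a = 0.89, b = 1.1, c = 1.
  Discriminant D = b^2 - 4ac = (1.1)^2 - 4*(0.89)*1 = 1.21 - (3.56) = -2.35.
  D < 0, so the roots are the complex-conjugate pair z = (-b +/- i sqrt(-D)) / (2a) = -0.618 +/- 0.8612i.
  For a conjugate pair |z|^2 = z * conj(z) = (product of roots) = c/a = 1/(0.89) = 1.123596, so |z| = sqrt(1.123596) = 1.06 for both roots.
Moduli of all roots: 4.0000, 1.0600, 1.0600.
All moduli strictly greater than 1? Yes.
Verdict: Stationary.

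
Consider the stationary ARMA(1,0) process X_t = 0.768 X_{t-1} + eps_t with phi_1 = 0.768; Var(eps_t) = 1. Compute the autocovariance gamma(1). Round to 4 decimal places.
\gamma(1) = 1.8724

Multiply the model equation by X_{t-k} and take expectations. With theta_0 = psi_0 = 1 and psi_j the MA(infinity) weights, this gives
  gamma(k) - sum_i phi_i gamma(k-i) = c_k,
  c_k = sigma^2 * sum_{j=k..q} theta_j psi_{j-k}   (c_k = 0 for k > q),
using gamma(-m) = gamma(m).
Pure AR (q = 0): c_0 = sigma^2 = 1, c_k = 0 for k >= 1.
Equations for k = 0 and k = 1 (AR order 1):
  gamma(0) = phi_1 gamma(1) + c_0
  gamma(1) = phi_1 gamma(0) + c_1
Substituting the second into the first: gamma(0) (1 - phi_1^2) = c_0 + phi_1 c_1, so
  gamma(0) = c_0 / (1 - phi_1^2) = 1 / (1 - (0.768)^2) = 1 / 0.410176 = 2.437978.
  gamma(1) = phi_1 gamma(0) = (0.768)(2.437978) = 1.872367.
Therefore gamma(1) = 1.8724 (to 4 decimal places).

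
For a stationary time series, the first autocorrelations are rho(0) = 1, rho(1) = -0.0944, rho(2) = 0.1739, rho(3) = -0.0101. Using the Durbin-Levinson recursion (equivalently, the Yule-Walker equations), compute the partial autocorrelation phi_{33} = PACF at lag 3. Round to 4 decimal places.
\phi_{33} = 0.0200

The PACF at lag k is phi_{kk}, the last component of the solution
to the Yule-Walker system G_k phi = r_k where
  (G_k)_{ij} = rho(|i - j|), (r_k)_i = rho(i), i,j = 1..k.
Equivalently, Durbin-Levinson gives phi_{kk} iteratively:
  phi_{11} = rho(1)
  phi_{kk} = [rho(k) - sum_{j=1..k-1} phi_{k-1,j} rho(k-j)]
            / [1 - sum_{j=1..k-1} phi_{k-1,j} rho(j)],
  phi_{k,j} = phi_{k-1,j} - phi_{kk} phi_{k-1,k-j},  j = 1..k-1.
Step k = 1:
  phi_11 = rho(1) = -0.0944.
Step k = 2:
  phi_22 = [rho(2) - phi_11 rho(1)] / [1 - phi_11 rho(1)] = [0.1739 - (-0.0944)(-0.0944)] / [1 - (-0.0944)(-0.0944)]
         = 0.16498864 / 0.99108864 = 0.166472.
  Update: phi_21 = phi_11 - phi_22 phi_11 = -0.0944 - (0.166472)(-0.0944) = -0.078685.
Step k = 3:
  phi_33 = [rho(3) - phi_21 rho(2) - phi_22 rho(1)] / [1 - phi_21 rho(1) - phi_22 rho(2)]
    numerator   = -0.0101 - (-0.078685)(0.1739) - (0.166472)(-0.0944) = 0.0192983
    denominator = 1 - (-0.078685)(-0.0944) - (0.166472)(0.1739) = 0.96362263
  phi_33 = 0.0192983 / 0.96362263 = 0.02.
Therefore phi_{33} = 0.0200.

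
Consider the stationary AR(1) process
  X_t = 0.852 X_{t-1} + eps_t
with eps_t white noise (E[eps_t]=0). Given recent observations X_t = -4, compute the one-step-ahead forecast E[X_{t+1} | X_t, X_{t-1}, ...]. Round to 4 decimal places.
E[X_{t+1} \mid \mathcal F_t] = -3.4080

For an AR(p) model X_t = c + sum_i phi_i X_{t-i} + eps_t, the
one-step-ahead conditional mean is
  E[X_{t+1} | X_t, ...] = c + sum_i phi_i X_{t+1-i}.
Substitute known values:
  E[X_{t+1} | ...] = (0.852) * (-4)
                   = -3.4080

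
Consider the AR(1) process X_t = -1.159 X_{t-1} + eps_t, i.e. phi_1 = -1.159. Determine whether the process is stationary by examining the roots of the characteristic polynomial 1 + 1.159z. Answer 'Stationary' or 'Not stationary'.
\text{Not stationary}

The AR(p) characteristic polynomial is P(z) = 1 + 1.159z.
Stationarity requires all roots to lie outside the unit circle, i.e. |z| > 1 for every root.
This is linear in z: 1 + (1.159) z = 0  =>  z = -1/(1.159) = -0.862813,  |z| = 0.862813.
Moduli of all roots: 0.8628.
All moduli strictly greater than 1? No.
Verdict: Not stationary.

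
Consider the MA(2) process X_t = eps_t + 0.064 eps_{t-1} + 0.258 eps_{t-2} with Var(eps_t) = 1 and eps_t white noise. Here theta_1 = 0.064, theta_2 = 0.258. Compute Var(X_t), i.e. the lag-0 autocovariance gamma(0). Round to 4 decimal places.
\gamma(0) = 1.0707

For an MA(q) process X_t = eps_t + sum_i theta_i eps_{t-i} with
Var(eps_t) = sigma^2, the variance is
  gamma(0) = sigma^2 * (1 + sum_i theta_i^2).
  sum_i theta_i^2 = (0.064)^2 + (0.258)^2 = 0.004096 + 0.066564 = 0.07066.
  gamma(0) = 1 * (1 + 0.07066) = 1 * 1.07066 = 1.07066, which rounds to 1.0707.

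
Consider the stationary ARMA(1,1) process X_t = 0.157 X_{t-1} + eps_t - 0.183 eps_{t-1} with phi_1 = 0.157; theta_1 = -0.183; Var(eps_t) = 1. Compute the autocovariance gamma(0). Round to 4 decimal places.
\gamma(0) = 1.0007

Multiply the model equation by X_{t-k} and take expectations. With theta_0 = psi_0 = 1 and psi_j the MA(infinity) weights, this gives
  gamma(k) - sum_i phi_i gamma(k-i) = c_k,
  c_k = sigma^2 * sum_{j=k..q} theta_j psi_{j-k}   (c_k = 0 for k > q),
using gamma(-m) = gamma(m).
psi-weights needed (psi_j = theta_j + sum_i phi_i psi_{j-i}):
  psi_1 = theta_1 + phi_1 = -0.183 + (0.157) = -0.026
Right-hand sides:
  c_0 = sigma^2 (1 + theta_1 psi_1) = 1 * (1 + (-0.183)(-0.026)) = 1 * 1.004758 = 1.004758
  c_1 = sigma^2 theta_1 = 1 * (-0.183) = -0.183
  c_2 = 0
Equations for k = 0 and k = 1 (AR order 1):
  gamma(0) = phi_1 gamma(1) + c_0
  gamma(1) = phi_1 gamma(0) + c_1
Substituting the second into the first: gamma(0) (1 - phi_1^2) = c_0 + phi_1 c_1, so
  gamma(0) = (c_0 + phi_1 c_1) / (1 - phi_1^2) = (1.004758 + (0.157)(-0.183)) / (1 - (0.157)^2) = 0.976027 / 0.975351 = 1.000693.
Therefore gamma(0) = 1.0007 (to 4 decimal places).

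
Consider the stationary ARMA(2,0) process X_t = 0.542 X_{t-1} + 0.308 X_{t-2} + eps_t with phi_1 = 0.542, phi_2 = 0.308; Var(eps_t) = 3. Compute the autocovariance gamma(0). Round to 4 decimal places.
\gamma(0) = 8.5746

Multiply the model equation by X_{t-k} and take expectations. With theta_0 = psi_0 = 1 and psi_j the MA(infinity) weights, this gives
  gamma(k) - sum_i phi_i gamma(k-i) = c_k,
  c_k = sigma^2 * sum_{j=k..q} theta_j psi_{j-k}   (c_k = 0 for k > q),
using gamma(-m) = gamma(m).
Pure AR (q = 0): c_0 = sigma^2 = 3, c_k = 0 for k >= 1.
Equations for k = 0, 1, 2 (AR order 2, c_2 = 0):
  (E0) gamma(0) = phi_1 gamma(1) + phi_2 gamma(2) + c_0
  (E1) gamma(1) = phi_1 gamma(0) + phi_2 gamma(1) + c_1
  (E2) gamma(2) = phi_1 gamma(1) + phi_2 gamma(0)
From (E1): gamma(1) = A gamma(0) + B with
  A = phi_1 / (1 - phi_2) = 0.542 / 0.692 = 0.783237,   B = c_1 / (1 - phi_2) = 0 / 0.692 = 0.
Insert (E2) into (E0): gamma(0) (1 - phi_2^2) = phi_1 (1 + phi_2) gamma(1) + c_0.
  phi_1 (1 + phi_2) = (0.542)(1.308) = 0.708936,   1 - phi_2^2 = 0.905136.
Replace gamma(1) by A gamma(0) + B and collect gamma(0):
  gamma(0) [0.905136 - (0.708936)(0.783237)] = c_0 = 3
  gamma(0) * 0.349871 = 3
  gamma(0) = 3 / 0.349871 = 8.574587.
Therefore gamma(0) = 8.5746 (to 4 decimal places).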